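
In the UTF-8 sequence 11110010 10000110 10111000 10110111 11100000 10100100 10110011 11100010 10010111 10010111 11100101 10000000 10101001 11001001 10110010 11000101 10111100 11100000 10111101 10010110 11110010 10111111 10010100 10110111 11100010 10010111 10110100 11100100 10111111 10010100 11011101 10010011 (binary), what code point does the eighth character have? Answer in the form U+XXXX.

Offset 0: leading byte 0xF2 = 11110010 → 4-byte char #1 = F2 86 B8 B7.
Offset 4: leading byte 0xE0 = 11100000 → 3-byte char #2 = E0 A4 B3.
Offset 7: leading byte 0xE2 = 11100010 → 3-byte char #3 = E2 97 97.
Offset 10: leading byte 0xE5 = 11100101 → 3-byte char #4 = E5 80 A9.
Offset 13: leading byte 0xC9 = 11001001 → 2-byte char #5 = C9 B2.
Offset 15: leading byte 0xC5 = 11000101 → 2-byte char #6 = C5 BC.
Offset 17: leading byte 0xE0 = 11100000 → 3-byte char #7 = E0 BD 96.
Offset 20: leading byte 0xF2 = 11110010 → 4-byte char #8 = F2 BF 94 B7.
Leading byte 0xF2 = 11110010 matches 11110xxx → 4-byte sequence.
Byte 1: 0xF2 = 11110010, payload 010 (3 bits).
Byte 2: 0xBF = 10111111 (10xxxxxx ✓), payload 111111.
Byte 3: 0x94 = 10010100 (10xxxxxx ✓), payload 010100.
Byte 4: 0xB7 = 10110111 (10xxxxxx ✓), payload 110111.
Concatenate: 010111111010100110111 = 0xBF537 (21 bits → U+BF537).

U+BF537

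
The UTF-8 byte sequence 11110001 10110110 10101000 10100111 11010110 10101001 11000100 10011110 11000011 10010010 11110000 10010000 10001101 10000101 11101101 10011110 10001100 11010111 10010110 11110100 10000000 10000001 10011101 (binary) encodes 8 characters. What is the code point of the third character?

U+011E

Offset 0: leading byte 0xF1 = 11110001 → 4-byte char #1 = F1 B6 A8 A7.
Offset 4: leading byte 0xD6 = 11010110 → 2-byte char #2 = D6 A9.
Offset 6: leading byte 0xC4 = 11000100 → 2-byte char #3 = C4 9E.
Leading byte 0xC4 = 11000100 matches 110xxxxx → 2-byte sequence.
Byte 1: 0xC4 = 11000100, payload 00100 (5 bits).
Byte 2: 0x9E = 10011110 (10xxxxxx ✓), payload 011110.
Concatenate: 00100011110 = 0x11E (11 bits → U+011E).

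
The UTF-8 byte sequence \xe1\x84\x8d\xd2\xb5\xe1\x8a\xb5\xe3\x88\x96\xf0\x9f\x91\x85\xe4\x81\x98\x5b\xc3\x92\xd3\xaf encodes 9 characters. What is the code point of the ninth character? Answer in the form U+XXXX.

U+04EF

Offset 0: leading byte 0xE1 = 11100001 → 3-byte char #1 = E1 84 8D.
Offset 3: leading byte 0xD2 = 11010010 → 2-byte char #2 = D2 B5.
Offset 5: leading byte 0xE1 = 11100001 → 3-byte char #3 = E1 8A B5.
Offset 8: leading byte 0xE3 = 11100011 → 3-byte char #4 = E3 88 96.
Offset 11: leading byte 0xF0 = 11110000 → 4-byte char #5 = F0 9F 91 85.
Offset 15: leading byte 0xE4 = 11100100 → 3-byte char #6 = E4 81 98.
Offset 18: leading byte 0x5B = 01011011 → 1-byte char #7 = 5B.
Offset 19: leading byte 0xC3 = 11000011 → 2-byte char #8 = C3 92.
Offset 21: leading byte 0xD3 = 11010011 → 2-byte char #9 = D3 AF.
Leading byte 0xD3 = 11010011 matches 110xxxxx → 2-byte sequence.
Byte 1: 0xD3 = 11010011, payload 10011 (5 bits).
Byte 2: 0xAF = 10101111 (10xxxxxx ✓), payload 101111.
Concatenate: 10011101111 = 0x4EF (11 bits → U+04EF).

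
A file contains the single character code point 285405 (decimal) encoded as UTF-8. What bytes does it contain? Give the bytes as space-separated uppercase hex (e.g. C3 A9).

F1 85 AB 9D

U+45ADD = 0x45ADD = 285405 decimal. In range U+10000–U+10FFFF → 4-byte form: 11110xxx 10xxxxxx 10xxxxxx 10xxxxxx.
Binary (21 bits): 001000101101011011101.
Split 3+6+6+6: 001 | 000101 | 101011 | 011101.
Byte 1: 11110001 = 0xF1.
Byte 2: 10000101 = 0x85.
Byte 3: 10101011 = 0xAB.
Byte 4: 10011101 = 0x9D.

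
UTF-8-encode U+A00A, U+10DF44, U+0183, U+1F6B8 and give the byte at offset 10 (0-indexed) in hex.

0x9F

U+A00A → 3-byte form EA 80 8A at offsets 0–2.
U+10DF44 → 4-byte form F4 8D BD 84 at offsets 3–6.
U+0183 → 2-byte form C6 83 at offsets 7–8.
U+1F6B8 → 4-byte form F0 9F 9A B8 at offsets 9–12.
Offset 10 falls in char 4's range; it's byte 2 of F0 9F 9A B8 = 0x9F.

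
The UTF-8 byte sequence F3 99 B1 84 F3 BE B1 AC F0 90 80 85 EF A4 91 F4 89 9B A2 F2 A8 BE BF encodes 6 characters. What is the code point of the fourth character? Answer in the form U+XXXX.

Offset 0: leading byte 0xF3 = 11110011 → 4-byte char #1 = F3 99 B1 84.
Offset 4: leading byte 0xF3 = 11110011 → 4-byte char #2 = F3 BE B1 AC.
Offset 8: leading byte 0xF0 = 11110000 → 4-byte char #3 = F0 90 80 85.
Offset 12: leading byte 0xEF = 11101111 → 3-byte char #4 = EF A4 91.
Leading byte 0xEF = 11101111 matches 1110xxxx → 3-byte sequence.
Byte 1: 0xEF = 11101111, payload 1111 (4 bits).
Byte 2: 0xA4 = 10100100 (10xxxxxx ✓), payload 100100.
Byte 3: 0x91 = 10010001 (10xxxxxx ✓), payload 010001.
Concatenate: 1111100100010001 = 0xF911 (16 bits → U+F911).

U+F911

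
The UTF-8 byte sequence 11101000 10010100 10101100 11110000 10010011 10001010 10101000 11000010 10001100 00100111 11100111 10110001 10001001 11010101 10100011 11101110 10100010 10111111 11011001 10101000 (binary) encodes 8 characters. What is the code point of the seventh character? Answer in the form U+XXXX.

U+E8BF

Offset 0: leading byte 0xE8 = 11101000 → 3-byte char #1 = E8 94 AC.
Offset 3: leading byte 0xF0 = 11110000 → 4-byte char #2 = F0 93 8A A8.
Offset 7: leading byte 0xC2 = 11000010 → 2-byte char #3 = C2 8C.
Offset 9: leading byte 0x27 = 00100111 → 1-byte char #4 = 27.
Offset 10: leading byte 0xE7 = 11100111 → 3-byte char #5 = E7 B1 89.
Offset 13: leading byte 0xD5 = 11010101 → 2-byte char #6 = D5 A3.
Offset 15: leading byte 0xEE = 11101110 → 3-byte char #7 = EE A2 BF.
Leading byte 0xEE = 11101110 matches 1110xxxx → 3-byte sequence.
Byte 1: 0xEE = 11101110, payload 1110 (4 bits).
Byte 2: 0xA2 = 10100010 (10xxxxxx ✓), payload 100010.
Byte 3: 0xBF = 10111111 (10xxxxxx ✓), payload 111111.
Concatenate: 1110100010111111 = 0xE8BF (16 bits → U+E8BF).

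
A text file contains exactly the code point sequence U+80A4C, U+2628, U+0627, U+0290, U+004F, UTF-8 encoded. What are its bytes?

U+80A4C: 4-byte form → F2 80 A9 8C.
U+2628: 3-byte form → E2 98 A8.
U+0627: 2-byte form → D8 A7.
U+0290: 2-byte form → CA 90.
U+004F: 1-byte form → 4F.
Concatenated (12 bytes): F2 80 A9 8C E2 98 A8 D8 A7 CA 90 4F.

F2 80 A9 8C E2 98 A8 D8 A7 CA 90 4F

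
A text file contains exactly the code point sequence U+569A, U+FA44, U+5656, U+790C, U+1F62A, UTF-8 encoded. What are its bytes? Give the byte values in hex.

E5 9A 9A EF A9 84 E5 99 96 E7 A4 8C F0 9F 98 AA

U+569A: 3-byte form → E5 9A 9A.
U+FA44: 3-byte form → EF A9 84.
U+5656: 3-byte form → E5 99 96.
U+790C: 3-byte form → E7 A4 8C.
U+1F62A: 4-byte form → F0 9F 98 AA.
Concatenated (16 bytes): E5 9A 9A EF A9 84 E5 99 96 E7 A4 8C F0 9F 98 AA.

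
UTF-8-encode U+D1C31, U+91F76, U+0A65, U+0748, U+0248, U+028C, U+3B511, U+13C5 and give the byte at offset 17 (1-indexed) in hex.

1-indexed offset 17 is 0-indexed offset 16.
U+D1C31 → 4-byte form F3 91 B0 B1 at offsets 0–3.
U+91F76 → 4-byte form F2 91 BD B6 at offsets 4–7.
U+0A65 → 3-byte form E0 A9 A5 at offsets 8–10.
U+0748 → 2-byte form DD 88 at offsets 11–12.
U+0248 → 2-byte form C9 88 at offsets 13–14.
U+028C → 2-byte form CA 8C at offsets 15–16.
Offset 16 falls in char 6's range; it's byte 2 of CA 8C = 0x8C.

0x8C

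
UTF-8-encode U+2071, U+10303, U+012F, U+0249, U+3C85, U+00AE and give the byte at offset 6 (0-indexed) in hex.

0x83

U+2071 → 3-byte form E2 81 B1 at offsets 0–2.
U+10303 → 4-byte form F0 90 8C 83 at offsets 3–6.
Offset 6 falls in char 2's range; it's byte 4 of F0 90 8C 83 = 0x83.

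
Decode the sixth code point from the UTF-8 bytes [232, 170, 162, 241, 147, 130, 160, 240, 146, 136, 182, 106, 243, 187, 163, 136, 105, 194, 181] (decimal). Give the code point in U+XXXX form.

U+0069

Offset 0: leading byte 0xE8 = 11101000 → 3-byte char #1 = E8 AA A2.
Offset 3: leading byte 0xF1 = 11110001 → 4-byte char #2 = F1 93 82 A0.
Offset 7: leading byte 0xF0 = 11110000 → 4-byte char #3 = F0 92 88 B6.
Offset 11: leading byte 0x6A = 01101010 → 1-byte char #4 = 6A.
Offset 12: leading byte 0xF3 = 11110011 → 4-byte char #5 = F3 BB A3 88.
Offset 16: leading byte 0x69 = 01101001 → 1-byte char #6 = 69.
Leading byte 0x69 = 01101001 matches 0xxxxxxx → 1-byte sequence.
Byte 1: 0x69 = 01101001, payload 1101001 (7 bits).
Concatenate: 1101001 = 0x69 (7 bits → U+0069).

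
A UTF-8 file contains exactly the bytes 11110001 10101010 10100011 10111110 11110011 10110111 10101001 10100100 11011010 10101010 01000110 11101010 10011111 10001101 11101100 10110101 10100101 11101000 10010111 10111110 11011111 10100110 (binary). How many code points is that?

Byte at offset 0: 0xF1 = 11110001 → 4-byte char (#1). Advance 4.
Byte at offset 4: 0xF3 = 11110011 → 4-byte char (#2). Advance 4.
Byte at offset 8: 0xDA = 11011010 → 2-byte char (#3). Advance 2.
Byte at offset 10: 0x46 = 01000110 → 1-byte char (#4). Advance 1.
Byte at offset 11: 0xEA = 11101010 → 3-byte char (#5). Advance 3.
Byte at offset 14: 0xEC = 11101100 → 3-byte char (#6). Advance 3.
Byte at offset 17: 0xE8 = 11101000 → 3-byte char (#7). Advance 3.
Byte at offset 20: 0xDF = 11011111 → 2-byte char (#8). Advance 2.
Reached end at offset 22 after 8 code points.

8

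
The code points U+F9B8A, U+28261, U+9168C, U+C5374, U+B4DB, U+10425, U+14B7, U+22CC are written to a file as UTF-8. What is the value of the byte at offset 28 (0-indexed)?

U+F9B8A → 4-byte form F3 B9 AE 8A at offsets 0–3.
U+28261 → 4-byte form F0 A8 89 A1 at offsets 4–7.
U+9168C → 4-byte form F2 91 9A 8C at offsets 8–11.
U+C5374 → 4-byte form F3 85 8D B4 at offsets 12–15.
U+B4DB → 3-byte form EB 93 9B at offsets 16–18.
U+10425 → 4-byte form F0 90 90 A5 at offsets 19–22.
U+14B7 → 3-byte form E1 92 B7 at offsets 23–25.
U+22CC → 3-byte form E2 8B 8C at offsets 26–28.
Offset 28 falls in char 8's range; it's byte 3 of E2 8B 8C = 0x8C.

0x8C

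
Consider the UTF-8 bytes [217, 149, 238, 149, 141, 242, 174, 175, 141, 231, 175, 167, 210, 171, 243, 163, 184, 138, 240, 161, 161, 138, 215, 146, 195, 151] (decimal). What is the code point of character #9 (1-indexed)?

Offset 0: leading byte 0xD9 = 11011001 → 2-byte char #1 = D9 95.
Offset 2: leading byte 0xEE = 11101110 → 3-byte char #2 = EE 95 8D.
Offset 5: leading byte 0xF2 = 11110010 → 4-byte char #3 = F2 AE AF 8D.
Offset 9: leading byte 0xE7 = 11100111 → 3-byte char #4 = E7 AF A7.
Offset 12: leading byte 0xD2 = 11010010 → 2-byte char #5 = D2 AB.
Offset 14: leading byte 0xF3 = 11110011 → 4-byte char #6 = F3 A3 B8 8A.
Offset 18: leading byte 0xF0 = 11110000 → 4-byte char #7 = F0 A1 A1 8A.
Offset 22: leading byte 0xD7 = 11010111 → 2-byte char #8 = D7 92.
Offset 24: leading byte 0xC3 = 11000011 → 2-byte char #9 = C3 97.
Leading byte 0xC3 = 11000011 matches 110xxxxx → 2-byte sequence.
Byte 1: 0xC3 = 11000011, payload 00011 (5 bits).
Byte 2: 0x97 = 10010111 (10xxxxxx ✓), payload 010111.
Concatenate: 00011010111 = 0xD7 (11 bits → U+00D7).

U+00D7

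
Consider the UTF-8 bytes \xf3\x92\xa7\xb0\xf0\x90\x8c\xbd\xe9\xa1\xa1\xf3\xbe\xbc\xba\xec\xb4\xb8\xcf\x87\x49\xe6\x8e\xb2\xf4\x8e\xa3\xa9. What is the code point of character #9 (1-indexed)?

Offset 0: leading byte 0xF3 = 11110011 → 4-byte char #1 = F3 92 A7 B0.
Offset 4: leading byte 0xF0 = 11110000 → 4-byte char #2 = F0 90 8C BD.
Offset 8: leading byte 0xE9 = 11101001 → 3-byte char #3 = E9 A1 A1.
Offset 11: leading byte 0xF3 = 11110011 → 4-byte char #4 = F3 BE BC BA.
Offset 15: leading byte 0xEC = 11101100 → 3-byte char #5 = EC B4 B8.
Offset 18: leading byte 0xCF = 11001111 → 2-byte char #6 = CF 87.
Offset 20: leading byte 0x49 = 01001001 → 1-byte char #7 = 49.
Offset 21: leading byte 0xE6 = 11100110 → 3-byte char #8 = E6 8E B2.
Offset 24: leading byte 0xF4 = 11110100 → 4-byte char #9 = F4 8E A3 A9.
Leading byte 0xF4 = 11110100 matches 11110xxx → 4-byte sequence.
Byte 1: 0xF4 = 11110100, payload 100 (3 bits).
Byte 2: 0x8E = 10001110 (10xxxxxx ✓), payload 001110.
Byte 3: 0xA3 = 10100011 (10xxxxxx ✓), payload 100011.
Byte 4: 0xA9 = 10101001 (10xxxxxx ✓), payload 101001.
Concatenate: 100001110100011101001 = 0x10E8E9 (21 bits → U+10E8E9).

U+10E8E9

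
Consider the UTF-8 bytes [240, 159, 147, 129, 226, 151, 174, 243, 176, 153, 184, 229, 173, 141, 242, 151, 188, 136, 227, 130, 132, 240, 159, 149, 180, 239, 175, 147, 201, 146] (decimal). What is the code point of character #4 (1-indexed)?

U+5B4D

Offset 0: leading byte 0xF0 = 11110000 → 4-byte char #1 = F0 9F 93 81.
Offset 4: leading byte 0xE2 = 11100010 → 3-byte char #2 = E2 97 AE.
Offset 7: leading byte 0xF3 = 11110011 → 4-byte char #3 = F3 B0 99 B8.
Offset 11: leading byte 0xE5 = 11100101 → 3-byte char #4 = E5 AD 8D.
Leading byte 0xE5 = 11100101 matches 1110xxxx → 3-byte sequence.
Byte 1: 0xE5 = 11100101, payload 0101 (4 bits).
Byte 2: 0xAD = 10101101 (10xxxxxx ✓), payload 101101.
Byte 3: 0x8D = 10001101 (10xxxxxx ✓), payload 001101.
Concatenate: 0101101101001101 = 0x5B4D (16 bits → U+5B4D).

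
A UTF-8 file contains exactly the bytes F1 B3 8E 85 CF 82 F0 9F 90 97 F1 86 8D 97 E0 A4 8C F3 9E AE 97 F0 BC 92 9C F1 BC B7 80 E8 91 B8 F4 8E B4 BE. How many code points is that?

Byte at offset 0: 0xF1 = 11110001 → 4-byte char (#1). Advance 4.
Byte at offset 4: 0xCF = 11001111 → 2-byte char (#2). Advance 2.
Byte at offset 6: 0xF0 = 11110000 → 4-byte char (#3). Advance 4.
Byte at offset 10: 0xF1 = 11110001 → 4-byte char (#4). Advance 4.
Byte at offset 14: 0xE0 = 11100000 → 3-byte char (#5). Advance 3.
Byte at offset 17: 0xF3 = 11110011 → 4-byte char (#6). Advance 4.
Byte at offset 21: 0xF0 = 11110000 → 4-byte char (#7). Advance 4.
Byte at offset 25: 0xF1 = 11110001 → 4-byte char (#8). Advance 4.
Byte at offset 29: 0xE8 = 11101000 → 3-byte char (#9). Advance 3.
Byte at offset 32: 0xF4 = 11110100 → 4-byte char (#10). Advance 4.
Reached end at offset 36 after 10 code points.

10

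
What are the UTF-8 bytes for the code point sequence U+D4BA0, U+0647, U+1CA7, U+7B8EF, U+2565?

U+D4BA0: 4-byte form → F3 94 AE A0.
U+0647: 2-byte form → D9 87.
U+1CA7: 3-byte form → E1 B2 A7.
U+7B8EF: 4-byte form → F1 BB A3 AF.
U+2565: 3-byte form → E2 95 A5.
Concatenated (16 bytes): F3 94 AE A0 D9 87 E1 B2 A7 F1 BB A3 AF E2 95 A5.

F3 94 AE A0 D9 87 E1 B2 A7 F1 BB A3 AF E2 95 A5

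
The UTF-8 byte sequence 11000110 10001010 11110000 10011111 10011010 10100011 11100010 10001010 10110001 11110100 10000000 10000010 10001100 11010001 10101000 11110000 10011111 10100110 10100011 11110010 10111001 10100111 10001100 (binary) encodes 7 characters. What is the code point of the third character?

Offset 0: leading byte 0xC6 = 11000110 → 2-byte char #1 = C6 8A.
Offset 2: leading byte 0xF0 = 11110000 → 4-byte char #2 = F0 9F 9A A3.
Offset 6: leading byte 0xE2 = 11100010 → 3-byte char #3 = E2 8A B1.
Leading byte 0xE2 = 11100010 matches 1110xxxx → 3-byte sequence.
Byte 1: 0xE2 = 11100010, payload 0010 (4 bits).
Byte 2: 0x8A = 10001010 (10xxxxxx ✓), payload 001010.
Byte 3: 0xB1 = 10110001 (10xxxxxx ✓), payload 110001.
Concatenate: 0010001010110001 = 0x22B1 (16 bits → U+22B1).

U+22B1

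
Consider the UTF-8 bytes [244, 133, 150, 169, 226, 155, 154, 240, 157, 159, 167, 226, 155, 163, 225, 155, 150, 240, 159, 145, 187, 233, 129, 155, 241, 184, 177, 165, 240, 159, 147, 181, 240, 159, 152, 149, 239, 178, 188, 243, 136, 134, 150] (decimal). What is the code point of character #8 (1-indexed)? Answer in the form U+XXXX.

U+78C65

Offset 0: leading byte 0xF4 = 11110100 → 4-byte char #1 = F4 85 96 A9.
Offset 4: leading byte 0xE2 = 11100010 → 3-byte char #2 = E2 9B 9A.
Offset 7: leading byte 0xF0 = 11110000 → 4-byte char #3 = F0 9D 9F A7.
Offset 11: leading byte 0xE2 = 11100010 → 3-byte char #4 = E2 9B A3.
Offset 14: leading byte 0xE1 = 11100001 → 3-byte char #5 = E1 9B 96.
Offset 17: leading byte 0xF0 = 11110000 → 4-byte char #6 = F0 9F 91 BB.
Offset 21: leading byte 0xE9 = 11101001 → 3-byte char #7 = E9 81 9B.
Offset 24: leading byte 0xF1 = 11110001 → 4-byte char #8 = F1 B8 B1 A5.
Leading byte 0xF1 = 11110001 matches 11110xxx → 4-byte sequence.
Byte 1: 0xF1 = 11110001, payload 001 (3 bits).
Byte 2: 0xB8 = 10111000 (10xxxxxx ✓), payload 111000.
Byte 3: 0xB1 = 10110001 (10xxxxxx ✓), payload 110001.
Byte 4: 0xA5 = 10100101 (10xxxxxx ✓), payload 100101.
Concatenate: 001111000110001100101 = 0x78C65 (21 bits → U+78C65).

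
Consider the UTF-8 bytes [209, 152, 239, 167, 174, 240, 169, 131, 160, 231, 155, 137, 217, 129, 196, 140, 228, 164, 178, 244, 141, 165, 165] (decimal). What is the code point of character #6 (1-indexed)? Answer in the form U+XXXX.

Offset 0: leading byte 0xD1 = 11010001 → 2-byte char #1 = D1 98.
Offset 2: leading byte 0xEF = 11101111 → 3-byte char #2 = EF A7 AE.
Offset 5: leading byte 0xF0 = 11110000 → 4-byte char #3 = F0 A9 83 A0.
Offset 9: leading byte 0xE7 = 11100111 → 3-byte char #4 = E7 9B 89.
Offset 12: leading byte 0xD9 = 11011001 → 2-byte char #5 = D9 81.
Offset 14: leading byte 0xC4 = 11000100 → 2-byte char #6 = C4 8C.
Leading byte 0xC4 = 11000100 matches 110xxxxx → 2-byte sequence.
Byte 1: 0xC4 = 11000100, payload 00100 (5 bits).
Byte 2: 0x8C = 10001100 (10xxxxxx ✓), payload 001100.
Concatenate: 00100001100 = 0x10C (11 bits → U+010C).

U+010C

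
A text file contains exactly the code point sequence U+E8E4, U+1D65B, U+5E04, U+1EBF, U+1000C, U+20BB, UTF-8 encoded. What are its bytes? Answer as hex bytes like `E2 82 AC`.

U+E8E4: 3-byte form → EE A3 A4.
U+1D65B: 4-byte form → F0 9D 99 9B.
U+5E04: 3-byte form → E5 B8 84.
U+1EBF: 3-byte form → E1 BA BF.
U+1000C: 4-byte form → F0 90 80 8C.
U+20BB: 3-byte form → E2 82 BB.
Concatenated (20 bytes): EE A3 A4 F0 9D 99 9B E5 B8 84 E1 BA BF F0 90 80 8C E2 82 BB.

EE A3 A4 F0 9D 99 9B E5 B8 84 E1 BA BF F0 90 80 8C E2 82 BB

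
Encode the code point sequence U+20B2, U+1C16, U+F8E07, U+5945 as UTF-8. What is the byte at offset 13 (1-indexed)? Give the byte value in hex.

1-indexed offset 13 is 0-indexed offset 12.
U+20B2 → 3-byte form E2 82 B2 at offsets 0–2.
U+1C16 → 3-byte form E1 B0 96 at offsets 3–5.
U+F8E07 → 4-byte form F3 B8 B8 87 at offsets 6–9.
U+5945 → 3-byte form E5 A5 85 at offsets 10–12.
Offset 12 falls in char 4's range; it's byte 3 of E5 A5 85 = 0x85.

0x85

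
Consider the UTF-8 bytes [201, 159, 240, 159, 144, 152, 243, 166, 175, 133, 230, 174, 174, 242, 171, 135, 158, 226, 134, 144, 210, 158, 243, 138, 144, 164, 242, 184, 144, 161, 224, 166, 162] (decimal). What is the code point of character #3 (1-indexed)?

Offset 0: leading byte 0xC9 = 11001001 → 2-byte char #1 = C9 9F.
Offset 2: leading byte 0xF0 = 11110000 → 4-byte char #2 = F0 9F 90 98.
Offset 6: leading byte 0xF3 = 11110011 → 4-byte char #3 = F3 A6 AF 85.
Leading byte 0xF3 = 11110011 matches 11110xxx → 4-byte sequence.
Byte 1: 0xF3 = 11110011, payload 011 (3 bits).
Byte 2: 0xA6 = 10100110 (10xxxxxx ✓), payload 100110.
Byte 3: 0xAF = 10101111 (10xxxxxx ✓), payload 101111.
Byte 4: 0x85 = 10000101 (10xxxxxx ✓), payload 000101.
Concatenate: 011100110101111000101 = 0xE6BC5 (21 bits → U+E6BC5).

U+E6BC5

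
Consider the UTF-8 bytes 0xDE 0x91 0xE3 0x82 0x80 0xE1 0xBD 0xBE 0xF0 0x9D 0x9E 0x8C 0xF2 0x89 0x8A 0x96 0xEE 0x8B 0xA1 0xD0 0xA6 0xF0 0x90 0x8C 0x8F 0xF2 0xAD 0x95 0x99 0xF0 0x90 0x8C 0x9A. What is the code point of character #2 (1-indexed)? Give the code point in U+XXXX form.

Offset 0: leading byte 0xDE = 11011110 → 2-byte char #1 = DE 91.
Offset 2: leading byte 0xE3 = 11100011 → 3-byte char #2 = E3 82 80.
Leading byte 0xE3 = 11100011 matches 1110xxxx → 3-byte sequence.
Byte 1: 0xE3 = 11100011, payload 0011 (4 bits).
Byte 2: 0x82 = 10000010 (10xxxxxx ✓), payload 000010.
Byte 3: 0x80 = 10000000 (10xxxxxx ✓), payload 000000.
Concatenate: 0011000010000000 = 0x3080 (16 bits → U+3080).

U+3080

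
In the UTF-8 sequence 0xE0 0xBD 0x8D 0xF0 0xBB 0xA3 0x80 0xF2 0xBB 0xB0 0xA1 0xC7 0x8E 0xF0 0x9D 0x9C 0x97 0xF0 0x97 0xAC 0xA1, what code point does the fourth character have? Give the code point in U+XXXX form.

Offset 0: leading byte 0xE0 = 11100000 → 3-byte char #1 = E0 BD 8D.
Offset 3: leading byte 0xF0 = 11110000 → 4-byte char #2 = F0 BB A3 80.
Offset 7: leading byte 0xF2 = 11110010 → 4-byte char #3 = F2 BB B0 A1.
Offset 11: leading byte 0xC7 = 11000111 → 2-byte char #4 = C7 8E.
Leading byte 0xC7 = 11000111 matches 110xxxxx → 2-byte sequence.
Byte 1: 0xC7 = 11000111, payload 00111 (5 bits).
Byte 2: 0x8E = 10001110 (10xxxxxx ✓), payload 001110.
Concatenate: 00111001110 = 0x1CE (11 bits → U+01CE).

U+01CE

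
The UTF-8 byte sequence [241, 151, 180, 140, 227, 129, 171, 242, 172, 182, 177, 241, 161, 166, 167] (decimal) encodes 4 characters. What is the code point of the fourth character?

U+619A7

Offset 0: leading byte 0xF1 = 11110001 → 4-byte char #1 = F1 97 B4 8C.
Offset 4: leading byte 0xE3 = 11100011 → 3-byte char #2 = E3 81 AB.
Offset 7: leading byte 0xF2 = 11110010 → 4-byte char #3 = F2 AC B6 B1.
Offset 11: leading byte 0xF1 = 11110001 → 4-byte char #4 = F1 A1 A6 A7.
Leading byte 0xF1 = 11110001 matches 11110xxx → 4-byte sequence.
Byte 1: 0xF1 = 11110001, payload 001 (3 bits).
Byte 2: 0xA1 = 10100001 (10xxxxxx ✓), payload 100001.
Byte 3: 0xA6 = 10100110 (10xxxxxx ✓), payload 100110.
Byte 4: 0xA7 = 10100111 (10xxxxxx ✓), payload 100111.
Concatenate: 001100001100110100111 = 0x619A7 (21 bits → U+619A7).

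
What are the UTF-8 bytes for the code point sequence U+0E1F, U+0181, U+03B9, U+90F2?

U+0E1F: 3-byte form → E0 B8 9F.
U+0181: 2-byte form → C6 81.
U+03B9: 2-byte form → CE B9.
U+90F2: 3-byte form → E9 83 B2.
Concatenated (10 bytes): E0 B8 9F C6 81 CE B9 E9 83 B2.

E0 B8 9F C6 81 CE B9 E9 83 B2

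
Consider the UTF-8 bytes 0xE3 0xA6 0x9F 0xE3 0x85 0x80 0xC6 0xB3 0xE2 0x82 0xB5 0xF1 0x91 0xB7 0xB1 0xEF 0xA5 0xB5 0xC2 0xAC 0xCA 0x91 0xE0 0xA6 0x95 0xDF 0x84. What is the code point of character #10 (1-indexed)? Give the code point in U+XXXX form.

Offset 0: leading byte 0xE3 = 11100011 → 3-byte char #1 = E3 A6 9F.
Offset 3: leading byte 0xE3 = 11100011 → 3-byte char #2 = E3 85 80.
Offset 6: leading byte 0xC6 = 11000110 → 2-byte char #3 = C6 B3.
Offset 8: leading byte 0xE2 = 11100010 → 3-byte char #4 = E2 82 B5.
Offset 11: leading byte 0xF1 = 11110001 → 4-byte char #5 = F1 91 B7 B1.
Offset 15: leading byte 0xEF = 11101111 → 3-byte char #6 = EF A5 B5.
Offset 18: leading byte 0xC2 = 11000010 → 2-byte char #7 = C2 AC.
Offset 20: leading byte 0xCA = 11001010 → 2-byte char #8 = CA 91.
Offset 22: leading byte 0xE0 = 11100000 → 3-byte char #9 = E0 A6 95.
Offset 25: leading byte 0xDF = 11011111 → 2-byte char #10 = DF 84.
Leading byte 0xDF = 11011111 matches 110xxxxx → 2-byte sequence.
Byte 1: 0xDF = 11011111, payload 11111 (5 bits).
Byte 2: 0x84 = 10000100 (10xxxxxx ✓), payload 000100.
Concatenate: 11111000100 = 0x7C4 (11 bits → U+07C4).

U+07C4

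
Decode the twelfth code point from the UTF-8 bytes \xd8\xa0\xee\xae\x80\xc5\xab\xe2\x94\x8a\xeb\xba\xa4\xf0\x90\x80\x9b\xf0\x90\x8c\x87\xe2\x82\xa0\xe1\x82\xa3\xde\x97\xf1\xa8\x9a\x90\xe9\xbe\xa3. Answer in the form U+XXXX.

Offset 0: leading byte 0xD8 = 11011000 → 2-byte char #1 = D8 A0.
Offset 2: leading byte 0xEE = 11101110 → 3-byte char #2 = EE AE 80.
Offset 5: leading byte 0xC5 = 11000101 → 2-byte char #3 = C5 AB.
Offset 7: leading byte 0xE2 = 11100010 → 3-byte char #4 = E2 94 8A.
Offset 10: leading byte 0xEB = 11101011 → 3-byte char #5 = EB BA A4.
Offset 13: leading byte 0xF0 = 11110000 → 4-byte char #6 = F0 90 80 9B.
Offset 17: leading byte 0xF0 = 11110000 → 4-byte char #7 = F0 90 8C 87.
Offset 21: leading byte 0xE2 = 11100010 → 3-byte char #8 = E2 82 A0.
Offset 24: leading byte 0xE1 = 11100001 → 3-byte char #9 = E1 82 A3.
Offset 27: leading byte 0xDE = 11011110 → 2-byte char #10 = DE 97.
Offset 29: leading byte 0xF1 = 11110001 → 4-byte char #11 = F1 A8 9A 90.
Offset 33: leading byte 0xE9 = 11101001 → 3-byte char #12 = E9 BE A3.
Leading byte 0xE9 = 11101001 matches 1110xxxx → 3-byte sequence.
Byte 1: 0xE9 = 11101001, payload 1001 (4 bits).
Byte 2: 0xBE = 10111110 (10xxxxxx ✓), payload 111110.
Byte 3: 0xA3 = 10100011 (10xxxxxx ✓), payload 100011.
Concatenate: 1001111110100011 = 0x9FA3 (16 bits → U+9FA3).

U+9FA3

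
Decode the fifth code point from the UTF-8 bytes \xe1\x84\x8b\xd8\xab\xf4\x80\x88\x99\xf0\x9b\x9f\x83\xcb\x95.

U+02D5

Offset 0: leading byte 0xE1 = 11100001 → 3-byte char #1 = E1 84 8B.
Offset 3: leading byte 0xD8 = 11011000 → 2-byte char #2 = D8 AB.
Offset 5: leading byte 0xF4 = 11110100 → 4-byte char #3 = F4 80 88 99.
Offset 9: leading byte 0xF0 = 11110000 → 4-byte char #4 = F0 9B 9F 83.
Offset 13: leading byte 0xCB = 11001011 → 2-byte char #5 = CB 95.
Leading byte 0xCB = 11001011 matches 110xxxxx → 2-byte sequence.
Byte 1: 0xCB = 11001011, payload 01011 (5 bits).
Byte 2: 0x95 = 10010101 (10xxxxxx ✓), payload 010101.
Concatenate: 01011010101 = 0x2D5 (11 bits → U+02D5).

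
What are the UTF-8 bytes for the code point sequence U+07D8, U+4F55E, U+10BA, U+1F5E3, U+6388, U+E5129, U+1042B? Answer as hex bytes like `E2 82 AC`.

DF 98 F1 8F 95 9E E1 82 BA F0 9F 97 A3 E6 8E 88 F3 A5 84 A9 F0 90 90 AB

U+07D8: 2-byte form → DF 98.
U+4F55E: 4-byte form → F1 8F 95 9E.
U+10BA: 3-byte form → E1 82 BA.
U+1F5E3: 4-byte form → F0 9F 97 A3.
U+6388: 3-byte form → E6 8E 88.
U+E5129: 4-byte form → F3 A5 84 A9.
U+1042B: 4-byte form → F0 90 90 AB.
Concatenated (24 bytes): DF 98 F1 8F 95 9E E1 82 BA F0 9F 97 A3 E6 8E 88 F3 A5 84 A9 F0 90 90 AB.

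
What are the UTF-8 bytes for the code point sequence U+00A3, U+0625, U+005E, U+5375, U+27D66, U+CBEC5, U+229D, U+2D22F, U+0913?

U+00A3: 2-byte form → C2 A3.
U+0625: 2-byte form → D8 A5.
U+005E: 1-byte form → 5E.
U+5375: 3-byte form → E5 8D B5.
U+27D66: 4-byte form → F0 A7 B5 A6.
U+CBEC5: 4-byte form → F3 8B BB 85.
U+229D: 3-byte form → E2 8A 9D.
U+2D22F: 4-byte form → F0 AD 88 AF.
U+0913: 3-byte form → E0 A4 93.
Concatenated (26 bytes): C2 A3 D8 A5 5E E5 8D B5 F0 A7 B5 A6 F3 8B BB 85 E2 8A 9D F0 AD 88 AF E0 A4 93.

C2 A3 D8 A5 5E E5 8D B5 F0 A7 B5 A6 F3 8B BB 85 E2 8A 9D F0 AD 88 AF E0 A4 93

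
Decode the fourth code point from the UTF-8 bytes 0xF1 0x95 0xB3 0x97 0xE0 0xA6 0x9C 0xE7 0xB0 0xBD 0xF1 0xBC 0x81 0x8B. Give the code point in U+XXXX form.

U+7C04B

Offset 0: leading byte 0xF1 = 11110001 → 4-byte char #1 = F1 95 B3 97.
Offset 4: leading byte 0xE0 = 11100000 → 3-byte char #2 = E0 A6 9C.
Offset 7: leading byte 0xE7 = 11100111 → 3-byte char #3 = E7 B0 BD.
Offset 10: leading byte 0xF1 = 11110001 → 4-byte char #4 = F1 BC 81 8B.
Leading byte 0xF1 = 11110001 matches 11110xxx → 4-byte sequence.
Byte 1: 0xF1 = 11110001, payload 001 (3 bits).
Byte 2: 0xBC = 10111100 (10xxxxxx ✓), payload 111100.
Byte 3: 0x81 = 10000001 (10xxxxxx ✓), payload 000001.
Byte 4: 0x8B = 10001011 (10xxxxxx ✓), payload 001011.
Concatenate: 001111100000001001011 = 0x7C04B (21 bits → U+7C04B).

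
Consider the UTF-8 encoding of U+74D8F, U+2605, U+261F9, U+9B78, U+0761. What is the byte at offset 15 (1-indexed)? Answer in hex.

1-indexed offset 15 is 0-indexed offset 14.
U+74D8F → 4-byte form F1 B4 B6 8F at offsets 0–3.
U+2605 → 3-byte form E2 98 85 at offsets 4–6.
U+261F9 → 4-byte form F0 A6 87 B9 at offsets 7–10.
U+9B78 → 3-byte form E9 AD B8 at offsets 11–13.
U+0761 → 2-byte form DD A1 at offsets 14–15.
Offset 14 falls in char 5's range; it's byte 1 of DD A1 = 0xDD.

0xDD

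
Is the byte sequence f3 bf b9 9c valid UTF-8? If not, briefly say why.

valid

Leading byte 0xF3 = 11110011 → 4-byte form.
Continuation bytes 0xBF=10111111, 0xB9=10111001, 0x9C=10011100 all match 10xxxxxx.
Decoded value 0xFFE5C is ≥ 0x10000 (shortest form) and not a surrogate.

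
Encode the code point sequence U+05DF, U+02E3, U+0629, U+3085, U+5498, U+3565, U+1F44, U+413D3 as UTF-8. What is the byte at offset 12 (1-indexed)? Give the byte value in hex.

0x98

1-indexed offset 12 is 0-indexed offset 11.
U+05DF → 2-byte form D7 9F at offsets 0–1.
U+02E3 → 2-byte form CB A3 at offsets 2–3.
U+0629 → 2-byte form D8 A9 at offsets 4–5.
U+3085 → 3-byte form E3 82 85 at offsets 6–8.
U+5498 → 3-byte form E5 92 98 at offsets 9–11.
Offset 11 falls in char 5's range; it's byte 3 of E5 92 98 = 0x98.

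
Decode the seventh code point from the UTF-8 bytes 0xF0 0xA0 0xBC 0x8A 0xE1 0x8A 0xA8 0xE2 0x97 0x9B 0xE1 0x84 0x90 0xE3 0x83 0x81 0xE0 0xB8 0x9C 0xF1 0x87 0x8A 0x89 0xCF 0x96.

U+47289

Offset 0: leading byte 0xF0 = 11110000 → 4-byte char #1 = F0 A0 BC 8A.
Offset 4: leading byte 0xE1 = 11100001 → 3-byte char #2 = E1 8A A8.
Offset 7: leading byte 0xE2 = 11100010 → 3-byte char #3 = E2 97 9B.
Offset 10: leading byte 0xE1 = 11100001 → 3-byte char #4 = E1 84 90.
Offset 13: leading byte 0xE3 = 11100011 → 3-byte char #5 = E3 83 81.
Offset 16: leading byte 0xE0 = 11100000 → 3-byte char #6 = E0 B8 9C.
Offset 19: leading byte 0xF1 = 11110001 → 4-byte char #7 = F1 87 8A 89.
Leading byte 0xF1 = 11110001 matches 11110xxx → 4-byte sequence.
Byte 1: 0xF1 = 11110001, payload 001 (3 bits).
Byte 2: 0x87 = 10000111 (10xxxxxx ✓), payload 000111.
Byte 3: 0x8A = 10001010 (10xxxxxx ✓), payload 001010.
Byte 4: 0x89 = 10001001 (10xxxxxx ✓), payload 001001.
Concatenate: 001000111001010001001 = 0x47289 (21 bits → U+47289).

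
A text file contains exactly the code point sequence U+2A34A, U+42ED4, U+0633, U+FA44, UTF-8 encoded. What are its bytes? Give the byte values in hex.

F0 AA 8D 8A F1 82 BB 94 D8 B3 EF A9 84

U+2A34A: 4-byte form → F0 AA 8D 8A.
U+42ED4: 4-byte form → F1 82 BB 94.
U+0633: 2-byte form → D8 B3.
U+FA44: 3-byte form → EF A9 84.
Concatenated (13 bytes): F0 AA 8D 8A F1 82 BB 94 D8 B3 EF A9 84.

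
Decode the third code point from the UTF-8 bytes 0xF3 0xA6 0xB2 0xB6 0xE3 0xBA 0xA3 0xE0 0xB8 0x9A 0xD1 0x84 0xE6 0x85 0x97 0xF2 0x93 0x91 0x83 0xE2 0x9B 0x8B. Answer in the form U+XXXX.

U+0E1A

Offset 0: leading byte 0xF3 = 11110011 → 4-byte char #1 = F3 A6 B2 B6.
Offset 4: leading byte 0xE3 = 11100011 → 3-byte char #2 = E3 BA A3.
Offset 7: leading byte 0xE0 = 11100000 → 3-byte char #3 = E0 B8 9A.
Leading byte 0xE0 = 11100000 matches 1110xxxx → 3-byte sequence.
Byte 1: 0xE0 = 11100000, payload 0000 (4 bits).
Byte 2: 0xB8 = 10111000 (10xxxxxx ✓), payload 111000.
Byte 3: 0x9A = 10011010 (10xxxxxx ✓), payload 011010.
Concatenate: 0000111000011010 = 0xE1A (16 bits → U+0E1A).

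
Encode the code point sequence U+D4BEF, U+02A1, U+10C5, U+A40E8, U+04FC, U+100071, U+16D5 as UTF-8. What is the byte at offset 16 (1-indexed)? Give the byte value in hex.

0xF4

1-indexed offset 16 is 0-indexed offset 15.
U+D4BEF → 4-byte form F3 94 AF AF at offsets 0–3.
U+02A1 → 2-byte form CA A1 at offsets 4–5.
U+10C5 → 3-byte form E1 83 85 at offsets 6–8.
U+A40E8 → 4-byte form F2 A4 83 A8 at offsets 9–12.
U+04FC → 2-byte form D3 BC at offsets 13–14.
U+100071 → 4-byte form F4 80 81 B1 at offsets 15–18.
Offset 15 falls in char 6's range; it's byte 1 of F4 80 81 B1 = 0xF4.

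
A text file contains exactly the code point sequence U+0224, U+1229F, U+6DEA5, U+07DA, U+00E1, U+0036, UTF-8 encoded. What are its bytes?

U+0224: 2-byte form → C8 A4.
U+1229F: 4-byte form → F0 92 8A 9F.
U+6DEA5: 4-byte form → F1 AD BA A5.
U+07DA: 2-byte form → DF 9A.
U+00E1: 2-byte form → C3 A1.
U+0036: 1-byte form → 36.
Concatenated (15 bytes): C8 A4 F0 92 8A 9F F1 AD BA A5 DF 9A C3 A1 36.

C8 A4 F0 92 8A 9F F1 AD BA A5 DF 9A C3 A1 36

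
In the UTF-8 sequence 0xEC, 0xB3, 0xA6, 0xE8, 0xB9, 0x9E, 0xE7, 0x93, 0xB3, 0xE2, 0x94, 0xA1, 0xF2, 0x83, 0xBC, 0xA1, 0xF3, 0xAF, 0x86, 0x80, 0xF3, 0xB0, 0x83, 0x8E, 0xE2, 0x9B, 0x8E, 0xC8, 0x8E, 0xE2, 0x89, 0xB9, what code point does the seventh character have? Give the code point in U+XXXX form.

Offset 0: leading byte 0xEC = 11101100 → 3-byte char #1 = EC B3 A6.
Offset 3: leading byte 0xE8 = 11101000 → 3-byte char #2 = E8 B9 9E.
Offset 6: leading byte 0xE7 = 11100111 → 3-byte char #3 = E7 93 B3.
Offset 9: leading byte 0xE2 = 11100010 → 3-byte char #4 = E2 94 A1.
Offset 12: leading byte 0xF2 = 11110010 → 4-byte char #5 = F2 83 BC A1.
Offset 16: leading byte 0xF3 = 11110011 → 4-byte char #6 = F3 AF 86 80.
Offset 20: leading byte 0xF3 = 11110011 → 4-byte char #7 = F3 B0 83 8E.
Leading byte 0xF3 = 11110011 matches 11110xxx → 4-byte sequence.
Byte 1: 0xF3 = 11110011, payload 011 (3 bits).
Byte 2: 0xB0 = 10110000 (10xxxxxx ✓), payload 110000.
Byte 3: 0x83 = 10000011 (10xxxxxx ✓), payload 000011.
Byte 4: 0x8E = 10001110 (10xxxxxx ✓), payload 001110.
Concatenate: 011110000000011001110 = 0xF00CE (21 bits → U+F00CE).

U+F00CE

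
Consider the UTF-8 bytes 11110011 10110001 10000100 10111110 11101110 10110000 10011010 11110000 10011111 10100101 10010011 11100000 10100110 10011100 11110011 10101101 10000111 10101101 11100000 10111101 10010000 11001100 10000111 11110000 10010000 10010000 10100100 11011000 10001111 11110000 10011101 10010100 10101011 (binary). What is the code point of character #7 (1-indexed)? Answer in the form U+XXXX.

U+0307

Offset 0: leading byte 0xF3 = 11110011 → 4-byte char #1 = F3 B1 84 BE.
Offset 4: leading byte 0xEE = 11101110 → 3-byte char #2 = EE B0 9A.
Offset 7: leading byte 0xF0 = 11110000 → 4-byte char #3 = F0 9F A5 93.
Offset 11: leading byte 0xE0 = 11100000 → 3-byte char #4 = E0 A6 9C.
Offset 14: leading byte 0xF3 = 11110011 → 4-byte char #5 = F3 AD 87 AD.
Offset 18: leading byte 0xE0 = 11100000 → 3-byte char #6 = E0 BD 90.
Offset 21: leading byte 0xCC = 11001100 → 2-byte char #7 = CC 87.
Leading byte 0xCC = 11001100 matches 110xxxxx → 2-byte sequence.
Byte 1: 0xCC = 11001100, payload 01100 (5 bits).
Byte 2: 0x87 = 10000111 (10xxxxxx ✓), payload 000111.
Concatenate: 01100000111 = 0x307 (11 bits → U+0307).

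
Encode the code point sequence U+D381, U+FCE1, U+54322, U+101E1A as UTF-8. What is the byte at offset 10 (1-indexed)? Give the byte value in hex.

1-indexed offset 10 is 0-indexed offset 9.
U+D381 → 3-byte form ED 8E 81 at offsets 0–2.
U+FCE1 → 3-byte form EF B3 A1 at offsets 3–5.
U+54322 → 4-byte form F1 94 8C A2 at offsets 6–9.
Offset 9 falls in char 3's range; it's byte 4 of F1 94 8C A2 = 0xA2.

0xA2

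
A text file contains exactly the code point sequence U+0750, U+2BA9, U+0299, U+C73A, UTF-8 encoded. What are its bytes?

DD 90 E2 AE A9 CA 99 EC 9C BA

U+0750: 2-byte form → DD 90.
U+2BA9: 3-byte form → E2 AE A9.
U+0299: 2-byte form → CA 99.
U+C73A: 3-byte form → EC 9C BA.
Concatenated (10 bytes): DD 90 E2 AE A9 CA 99 EC 9C BA.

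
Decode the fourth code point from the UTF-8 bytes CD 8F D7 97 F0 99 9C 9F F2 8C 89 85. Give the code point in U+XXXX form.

U+8C245

Offset 0: leading byte 0xCD = 11001101 → 2-byte char #1 = CD 8F.
Offset 2: leading byte 0xD7 = 11010111 → 2-byte char #2 = D7 97.
Offset 4: leading byte 0xF0 = 11110000 → 4-byte char #3 = F0 99 9C 9F.
Offset 8: leading byte 0xF2 = 11110010 → 4-byte char #4 = F2 8C 89 85.
Leading byte 0xF2 = 11110010 matches 11110xxx → 4-byte sequence.
Byte 1: 0xF2 = 11110010, payload 010 (3 bits).
Byte 2: 0x8C = 10001100 (10xxxxxx ✓), payload 001100.
Byte 3: 0x89 = 10001001 (10xxxxxx ✓), payload 001001.
Byte 4: 0x85 = 10000101 (10xxxxxx ✓), payload 000101.
Concatenate: 010001100001001000101 = 0x8C245 (21 bits → U+8C245).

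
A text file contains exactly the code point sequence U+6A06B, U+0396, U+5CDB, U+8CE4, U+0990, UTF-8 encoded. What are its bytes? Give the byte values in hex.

U+6A06B: 4-byte form → F1 AA 81 AB.
U+0396: 2-byte form → CE 96.
U+5CDB: 3-byte form → E5 B3 9B.
U+8CE4: 3-byte form → E8 B3 A4.
U+0990: 3-byte form → E0 A6 90.
Concatenated (15 bytes): F1 AA 81 AB CE 96 E5 B3 9B E8 B3 A4 E0 A6 90.

F1 AA 81 AB CE 96 E5 B3 9B E8 B3 A4 E0 A6 90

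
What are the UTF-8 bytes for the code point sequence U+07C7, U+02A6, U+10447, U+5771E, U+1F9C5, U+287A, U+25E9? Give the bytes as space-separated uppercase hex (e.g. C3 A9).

DF 87 CA A6 F0 90 91 87 F1 97 9C 9E F0 9F A7 85 E2 A1 BA E2 97 A9

U+07C7: 2-byte form → DF 87.
U+02A6: 2-byte form → CA A6.
U+10447: 4-byte form → F0 90 91 87.
U+5771E: 4-byte form → F1 97 9C 9E.
U+1F9C5: 4-byte form → F0 9F A7 85.
U+287A: 3-byte form → E2 A1 BA.
U+25E9: 3-byte form → E2 97 A9.
Concatenated (22 bytes): DF 87 CA A6 F0 90 91 87 F1 97 9C 9E F0 9F A7 85 E2 A1 BA E2 97 A9.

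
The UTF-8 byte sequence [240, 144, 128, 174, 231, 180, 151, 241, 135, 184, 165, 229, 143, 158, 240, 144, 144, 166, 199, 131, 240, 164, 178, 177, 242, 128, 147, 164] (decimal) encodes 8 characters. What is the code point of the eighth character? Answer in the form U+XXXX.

Offset 0: leading byte 0xF0 = 11110000 → 4-byte char #1 = F0 90 80 AE.
Offset 4: leading byte 0xE7 = 11100111 → 3-byte char #2 = E7 B4 97.
Offset 7: leading byte 0xF1 = 11110001 → 4-byte char #3 = F1 87 B8 A5.
Offset 11: leading byte 0xE5 = 11100101 → 3-byte char #4 = E5 8F 9E.
Offset 14: leading byte 0xF0 = 11110000 → 4-byte char #5 = F0 90 90 A6.
Offset 18: leading byte 0xC7 = 11000111 → 2-byte char #6 = C7 83.
Offset 20: leading byte 0xF0 = 11110000 → 4-byte char #7 = F0 A4 B2 B1.
Offset 24: leading byte 0xF2 = 11110010 → 4-byte char #8 = F2 80 93 A4.
Leading byte 0xF2 = 11110010 matches 11110xxx → 4-byte sequence.
Byte 1: 0xF2 = 11110010, payload 010 (3 bits).
Byte 2: 0x80 = 10000000 (10xxxxxx ✓), payload 000000.
Byte 3: 0x93 = 10010011 (10xxxxxx ✓), payload 010011.
Byte 4: 0xA4 = 10100100 (10xxxxxx ✓), payload 100100.
Concatenate: 010000000010011100100 = 0x804E4 (21 bits → U+804E4).

U+804E4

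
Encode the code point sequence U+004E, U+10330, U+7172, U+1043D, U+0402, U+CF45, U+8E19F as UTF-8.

4E F0 90 8C B0 E7 85 B2 F0 90 90 BD D0 82 EC BD 85 F2 8E 86 9F

U+004E: 1-byte form → 4E.
U+10330: 4-byte form → F0 90 8C B0.
U+7172: 3-byte form → E7 85 B2.
U+1043D: 4-byte form → F0 90 90 BD.
U+0402: 2-byte form → D0 82.
U+CF45: 3-byte form → EC BD 85.
U+8E19F: 4-byte form → F2 8E 86 9F.
Concatenated (21 bytes): 4E F0 90 8C B0 E7 85 B2 F0 90 90 BD D0 82 EC BD 85 F2 8E 86 9F.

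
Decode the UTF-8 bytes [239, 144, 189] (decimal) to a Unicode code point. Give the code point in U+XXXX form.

Leading byte 0xEF = 11101111 matches 1110xxxx → 3-byte sequence.
Byte 1: 0xEF = 11101111, payload 1111 (4 bits).
Byte 2: 0x90 = 10010000 (10xxxxxx ✓), payload 010000.
Byte 3: 0xBD = 10111101 (10xxxxxx ✓), payload 111101.
Concatenate: 1111010000111101 = 0xF43D (16 bits → U+F43D).

U+F43D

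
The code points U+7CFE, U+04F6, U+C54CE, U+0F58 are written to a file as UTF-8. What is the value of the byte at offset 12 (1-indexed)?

0x98

1-indexed offset 12 is 0-indexed offset 11.
U+7CFE → 3-byte form E7 B3 BE at offsets 0–2.
U+04F6 → 2-byte form D3 B6 at offsets 3–4.
U+C54CE → 4-byte form F3 85 93 8E at offsets 5–8.
U+0F58 → 3-byte form E0 BD 98 at offsets 9–11.
Offset 11 falls in char 4's range; it's byte 3 of E0 BD 98 = 0x98.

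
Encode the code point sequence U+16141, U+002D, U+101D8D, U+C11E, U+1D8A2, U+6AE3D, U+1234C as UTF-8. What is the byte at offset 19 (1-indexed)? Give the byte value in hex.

0xB8

1-indexed offset 19 is 0-indexed offset 18.
U+16141 → 4-byte form F0 96 85 81 at offsets 0–3.
U+002D → 1-byte form 2D at offsets 4–4.
U+101D8D → 4-byte form F4 81 B6 8D at offsets 5–8.
U+C11E → 3-byte form EC 84 9E at offsets 9–11.
U+1D8A2 → 4-byte form F0 9D A2 A2 at offsets 12–15.
U+6AE3D → 4-byte form F1 AA B8 BD at offsets 16–19.
Offset 18 falls in char 6's range; it's byte 3 of F1 AA B8 BD = 0xB8.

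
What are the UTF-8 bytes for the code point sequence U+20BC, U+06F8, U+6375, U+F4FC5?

E2 82 BC DB B8 E6 8D B5 F3 B4 BF 85

U+20BC: 3-byte form → E2 82 BC.
U+06F8: 2-byte form → DB B8.
U+6375: 3-byte form → E6 8D B5.
U+F4FC5: 4-byte form → F3 B4 BF 85.
Concatenated (12 bytes): E2 82 BC DB B8 E6 8D B5 F3 B4 BF 85.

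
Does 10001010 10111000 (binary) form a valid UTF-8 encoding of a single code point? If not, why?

invalid (continuation byte with no leading byte)

Byte 0x8A = 10001010 has the form 10xxxxxx — a continuation byte — but there is no preceding leading byte.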